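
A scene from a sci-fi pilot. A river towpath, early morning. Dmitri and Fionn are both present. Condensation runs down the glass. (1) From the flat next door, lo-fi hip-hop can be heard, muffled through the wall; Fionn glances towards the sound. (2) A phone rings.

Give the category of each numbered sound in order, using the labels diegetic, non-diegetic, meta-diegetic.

diegetic, diegetic

Sound (1): it's coming from the flat next door — a location within the story world — and Fionn reacts, so diegetic.
(2) the sound comes from a phone physically present in the location → diegetic.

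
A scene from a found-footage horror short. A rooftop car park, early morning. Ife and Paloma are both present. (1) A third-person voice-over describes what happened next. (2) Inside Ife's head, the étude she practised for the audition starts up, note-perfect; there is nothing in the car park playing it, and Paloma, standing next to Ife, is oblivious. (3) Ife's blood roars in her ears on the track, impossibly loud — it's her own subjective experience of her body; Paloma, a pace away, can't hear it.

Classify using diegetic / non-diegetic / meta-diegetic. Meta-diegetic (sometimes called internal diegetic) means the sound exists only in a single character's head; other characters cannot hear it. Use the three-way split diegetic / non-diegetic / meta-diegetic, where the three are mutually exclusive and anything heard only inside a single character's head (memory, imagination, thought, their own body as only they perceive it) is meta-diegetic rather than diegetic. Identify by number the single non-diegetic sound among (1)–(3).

1

(1) external voice-over — not a character, not heard by anyone in the scene → non-diegetic.
(2) is meta-diegetic: it lives in Ife's subjectivity, not in the car park.
Sound (3): point-of-audition from inside Ife's body; not a sound in the room, so meta-diegetic.
Only (1) is non-diegetic.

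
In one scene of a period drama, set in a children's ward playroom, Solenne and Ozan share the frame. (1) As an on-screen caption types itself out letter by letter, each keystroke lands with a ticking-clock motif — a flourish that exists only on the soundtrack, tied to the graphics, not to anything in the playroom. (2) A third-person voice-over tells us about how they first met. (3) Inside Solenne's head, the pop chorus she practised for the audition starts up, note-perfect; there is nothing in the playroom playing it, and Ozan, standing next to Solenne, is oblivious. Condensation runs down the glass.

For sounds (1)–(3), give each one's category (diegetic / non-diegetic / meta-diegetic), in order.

non-diegetic, non-diegetic, meta-diegetic

(1) is non-diegetic: it accompanies on-screen graphics, not anything inside the story world.
Sound (2): external voice-over — not a character, not heard by anyone in the scene, so non-diegetic.
(3) the music is a memory playing inside Solenne's mind alone; no real-world source, Ozan can't hear it → meta-diegetic.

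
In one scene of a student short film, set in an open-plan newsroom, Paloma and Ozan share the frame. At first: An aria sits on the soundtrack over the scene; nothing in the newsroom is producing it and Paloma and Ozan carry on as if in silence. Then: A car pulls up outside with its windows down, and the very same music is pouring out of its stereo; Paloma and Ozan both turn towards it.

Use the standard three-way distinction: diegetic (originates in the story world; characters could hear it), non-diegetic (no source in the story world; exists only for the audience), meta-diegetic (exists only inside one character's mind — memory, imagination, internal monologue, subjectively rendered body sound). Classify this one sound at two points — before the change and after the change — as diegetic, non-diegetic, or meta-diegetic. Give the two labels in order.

non-diegetic, diegetic

Before the change: no in-world source exists and no character can hear it — underscore → non-diegetic.
After the change: the car stereo is now a real source in the story world and the characters hear it → diegetic.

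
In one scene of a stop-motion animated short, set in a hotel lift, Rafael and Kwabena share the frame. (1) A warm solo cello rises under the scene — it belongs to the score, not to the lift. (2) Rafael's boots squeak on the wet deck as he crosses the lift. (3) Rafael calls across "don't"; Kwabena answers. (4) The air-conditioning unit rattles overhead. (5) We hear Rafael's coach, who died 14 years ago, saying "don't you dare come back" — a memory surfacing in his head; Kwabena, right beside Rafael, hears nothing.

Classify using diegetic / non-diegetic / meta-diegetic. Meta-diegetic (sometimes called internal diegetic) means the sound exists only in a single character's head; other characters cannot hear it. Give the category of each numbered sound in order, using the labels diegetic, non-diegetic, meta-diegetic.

non-diegetic, diegetic, diegetic, diegetic, meta-diegetic

(1) it has no source in the story world and no character can hear it — it's underscore → non-diegetic.
(2) is diegetic: it's the physical sound of Rafael moving in the space.
(3) on-screen dialogue — Rafael speaks and Kwabena is there to hear → diegetic.
(4) is diegetic: the air-conditioning unit is part of the location's real environment.
(5) is meta-diegetic: the voice is a memory playing only inside Rafael's mind; Kwabena can't hear it.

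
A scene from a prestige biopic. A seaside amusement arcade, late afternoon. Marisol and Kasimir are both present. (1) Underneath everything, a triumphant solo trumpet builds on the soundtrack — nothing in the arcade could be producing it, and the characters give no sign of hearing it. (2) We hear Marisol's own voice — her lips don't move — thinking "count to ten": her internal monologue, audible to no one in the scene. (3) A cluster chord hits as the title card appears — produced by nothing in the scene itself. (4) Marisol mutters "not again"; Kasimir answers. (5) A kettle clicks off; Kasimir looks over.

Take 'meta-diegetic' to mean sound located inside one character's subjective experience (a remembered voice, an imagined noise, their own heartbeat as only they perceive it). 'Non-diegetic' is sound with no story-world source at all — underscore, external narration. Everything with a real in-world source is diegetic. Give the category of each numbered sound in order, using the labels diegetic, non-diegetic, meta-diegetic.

non-diegetic, meta-diegetic, non-diegetic, diegetic, diegetic

(1) is non-diegetic: nothing in the arcade produces it and the characters don't hear it — pure soundtrack.
Sound (2): it's Marisol's unspoken thought, heard only by the audience via her subjectivity, so meta-diegetic.
(3) is non-diegetic: nothing in the scene produces it; it's an accent added for the audience.
(4) is diegetic: Marisol is a character speaking aloud in the scene.
(5) a kettle is a real object/event in the scene's world → diegetic.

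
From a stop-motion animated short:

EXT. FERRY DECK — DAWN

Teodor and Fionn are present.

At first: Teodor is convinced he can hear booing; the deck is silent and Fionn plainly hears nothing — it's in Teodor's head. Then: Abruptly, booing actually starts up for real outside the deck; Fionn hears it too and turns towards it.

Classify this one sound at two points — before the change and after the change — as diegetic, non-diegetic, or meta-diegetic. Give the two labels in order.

Before the change: only Teodor 'hears' it — imagined, in his mind → meta-diegetic.
After the change: now there's a real external source and Fionn hears it too — in the story world → diegetic.

meta-diegetic, diegetic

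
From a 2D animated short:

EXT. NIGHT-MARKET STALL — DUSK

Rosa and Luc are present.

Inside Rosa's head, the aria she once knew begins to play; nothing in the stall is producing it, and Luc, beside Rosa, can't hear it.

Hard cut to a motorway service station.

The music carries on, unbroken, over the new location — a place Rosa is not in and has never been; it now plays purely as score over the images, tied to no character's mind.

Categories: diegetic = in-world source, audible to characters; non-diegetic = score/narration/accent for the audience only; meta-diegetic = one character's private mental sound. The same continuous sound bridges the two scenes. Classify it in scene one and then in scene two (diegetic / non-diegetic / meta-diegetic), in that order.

Scene one: the music exists only inside Rosa's mind; Luc can't hear it → meta-diegetic.
Scene two: it's detached from Rosa entirely and plays over unrelated images with no in-world source — conventional underscore → non-diegetic.

meta-diegetic, non-diegetic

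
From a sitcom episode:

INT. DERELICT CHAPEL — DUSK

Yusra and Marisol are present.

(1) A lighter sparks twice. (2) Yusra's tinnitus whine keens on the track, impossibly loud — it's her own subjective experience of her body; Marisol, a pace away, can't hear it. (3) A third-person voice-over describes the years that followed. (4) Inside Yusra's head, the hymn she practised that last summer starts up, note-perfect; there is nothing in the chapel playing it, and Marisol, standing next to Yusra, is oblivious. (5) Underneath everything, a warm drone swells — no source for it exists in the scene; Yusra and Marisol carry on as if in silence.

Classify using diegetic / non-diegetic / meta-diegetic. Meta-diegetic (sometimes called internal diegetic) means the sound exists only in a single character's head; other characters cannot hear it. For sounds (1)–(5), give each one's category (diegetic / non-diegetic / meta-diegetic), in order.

diegetic, meta-diegetic, non-diegetic, meta-diegetic, non-diegetic

(1) is diegetic: a lighter is a real object/event in the scene's world.
Sound (2): it's Yusra's internal bodily sensation rendered as sound; only Yusra 'hears' it, so meta-diegetic.
Sound (3): commentary laid over the scene from outside the fiction, so non-diegetic.
(4) is meta-diegetic: the music is a memory playing inside Yusra's mind alone; no real-world source, Marisol can't hear it.
Sound (5): it has no source in the story world and no character can hear it — it's underscore, so non-diegetic.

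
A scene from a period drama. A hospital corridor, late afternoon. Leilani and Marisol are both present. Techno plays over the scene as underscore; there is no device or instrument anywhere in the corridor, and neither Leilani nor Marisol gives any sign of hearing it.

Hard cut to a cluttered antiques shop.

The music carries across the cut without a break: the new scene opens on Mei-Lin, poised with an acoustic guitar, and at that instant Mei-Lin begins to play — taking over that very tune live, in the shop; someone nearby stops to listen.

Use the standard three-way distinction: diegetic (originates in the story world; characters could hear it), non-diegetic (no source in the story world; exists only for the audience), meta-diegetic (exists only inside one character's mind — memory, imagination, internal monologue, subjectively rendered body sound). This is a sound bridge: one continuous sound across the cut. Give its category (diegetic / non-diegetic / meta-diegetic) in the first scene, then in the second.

Scene one: there's no in-world source anywhere and no character hears it — underscore for the audience only → non-diegetic.
Scene two: from the moment Mei-Lin starts playing, the tune is being performed on an acoustic guitar inside the story world and another character hears it → diegetic.

non-diegetic, diegetic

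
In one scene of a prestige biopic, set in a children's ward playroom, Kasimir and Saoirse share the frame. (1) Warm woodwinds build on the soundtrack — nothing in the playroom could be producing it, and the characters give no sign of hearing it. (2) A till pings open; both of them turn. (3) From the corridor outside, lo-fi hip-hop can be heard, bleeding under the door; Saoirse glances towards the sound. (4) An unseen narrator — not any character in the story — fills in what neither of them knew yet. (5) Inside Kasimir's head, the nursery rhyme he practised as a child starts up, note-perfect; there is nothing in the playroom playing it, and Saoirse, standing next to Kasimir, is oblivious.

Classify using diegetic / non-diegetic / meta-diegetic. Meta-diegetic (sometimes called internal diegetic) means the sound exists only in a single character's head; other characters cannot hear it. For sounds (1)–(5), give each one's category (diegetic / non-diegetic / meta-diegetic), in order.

Sound (1): score with no on-screen or off-screen source; it exists for the audience alone, so non-diegetic.
(2) a till is a real object/event in the scene's world → diegetic.
(3) is diegetic: off-screen diegetic: the source is out of frame but still in the story's space.
Sound (4): external voice-over — not a character, not heard by anyone in the scene, so non-diegetic.
Sound (5): it lives in Kasimir's subjectivity, not in the playroom, so meta-diegetic.

non-diegetic, diegetic, diegetic, non-diegetic, meta-diegetic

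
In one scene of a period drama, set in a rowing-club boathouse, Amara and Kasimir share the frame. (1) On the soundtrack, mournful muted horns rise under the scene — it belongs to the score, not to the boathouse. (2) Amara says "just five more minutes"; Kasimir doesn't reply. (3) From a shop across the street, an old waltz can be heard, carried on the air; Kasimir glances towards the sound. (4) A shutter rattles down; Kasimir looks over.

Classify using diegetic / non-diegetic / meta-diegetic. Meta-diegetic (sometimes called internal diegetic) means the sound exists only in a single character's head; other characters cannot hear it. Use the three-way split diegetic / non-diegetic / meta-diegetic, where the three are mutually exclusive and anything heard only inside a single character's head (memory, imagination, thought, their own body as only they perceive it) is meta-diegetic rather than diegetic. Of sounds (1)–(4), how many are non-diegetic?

1

Sound (1): score with no on-screen or off-screen source; it exists for the audience alone, so non-diegetic.
Sound (2): spoken by a character present in the story world, so diegetic.
(3) the music has an off-screen but real-world source and a character hears it → diegetic.
(4) is diegetic: a shutter is a real object/event in the scene's world.
So 1 of the 4 is non-diegetic: (1).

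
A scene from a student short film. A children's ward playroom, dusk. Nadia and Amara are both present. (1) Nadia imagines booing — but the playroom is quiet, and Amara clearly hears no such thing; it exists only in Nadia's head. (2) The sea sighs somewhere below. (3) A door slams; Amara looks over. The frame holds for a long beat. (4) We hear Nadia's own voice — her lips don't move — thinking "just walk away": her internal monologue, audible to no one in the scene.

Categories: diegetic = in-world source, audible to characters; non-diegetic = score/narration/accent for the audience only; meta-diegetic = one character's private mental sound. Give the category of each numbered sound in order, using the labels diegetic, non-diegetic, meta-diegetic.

meta-diegetic, diegetic, diegetic, meta-diegetic

Sound (1): subjective to Nadia: the playroom is silent and Amara hears nothing, so meta-diegetic.
(2) is diegetic: it's the actual ambient sound of the location.
Sound (3): an in-world source (a door); characters could hear it, so diegetic.
(4) is meta-diegetic: Nadia's thought-voice: a private mental sound no other character can hear.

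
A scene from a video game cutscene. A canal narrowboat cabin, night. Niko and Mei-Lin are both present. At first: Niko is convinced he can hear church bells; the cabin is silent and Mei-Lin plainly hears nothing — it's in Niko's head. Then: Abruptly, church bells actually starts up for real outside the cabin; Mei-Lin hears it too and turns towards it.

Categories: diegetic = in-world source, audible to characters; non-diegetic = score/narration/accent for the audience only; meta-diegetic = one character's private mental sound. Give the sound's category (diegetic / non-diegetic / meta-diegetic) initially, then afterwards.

Initially: only Niko 'hears' it — imagined, in his mind → meta-diegetic.
Afterwards: now there's a real external source and Mei-Lin hears it too — in the story world → diegetic.

meta-diegetic, diegetic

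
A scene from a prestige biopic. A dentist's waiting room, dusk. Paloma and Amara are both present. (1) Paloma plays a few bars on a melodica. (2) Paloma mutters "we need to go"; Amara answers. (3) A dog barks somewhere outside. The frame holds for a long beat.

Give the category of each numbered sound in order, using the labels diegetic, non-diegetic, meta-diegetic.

diegetic, diegetic, diegetic

(1) is diegetic: a character is playing a melodica on screen.
(2) is diegetic: spoken by a character present in the story world.
(3) is diegetic: an in-world source (a dog); characters could hear it.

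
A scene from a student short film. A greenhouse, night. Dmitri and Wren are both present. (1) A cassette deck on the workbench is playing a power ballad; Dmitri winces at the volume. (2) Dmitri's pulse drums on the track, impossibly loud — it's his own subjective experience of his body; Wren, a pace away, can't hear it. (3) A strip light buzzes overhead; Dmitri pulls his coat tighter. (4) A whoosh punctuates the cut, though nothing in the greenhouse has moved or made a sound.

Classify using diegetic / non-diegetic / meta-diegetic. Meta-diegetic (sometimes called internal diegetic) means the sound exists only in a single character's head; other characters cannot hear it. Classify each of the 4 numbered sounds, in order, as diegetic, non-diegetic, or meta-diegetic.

(1) is diegetic: the music comes from an on-screen device that Dmitri responds to.
Sound (2): a subjective body sound — Dmitri's private perception, inaudible to Wren, so meta-diegetic.
Sound (3): ambient/room sound belonging to the story's physical space, so diegetic.
Sound (4): it's a sound-design accent with no in-world source; no one in the scene can hear it, so non-diegetic.

diegetic, meta-diegetic, diegetic, non-diegetic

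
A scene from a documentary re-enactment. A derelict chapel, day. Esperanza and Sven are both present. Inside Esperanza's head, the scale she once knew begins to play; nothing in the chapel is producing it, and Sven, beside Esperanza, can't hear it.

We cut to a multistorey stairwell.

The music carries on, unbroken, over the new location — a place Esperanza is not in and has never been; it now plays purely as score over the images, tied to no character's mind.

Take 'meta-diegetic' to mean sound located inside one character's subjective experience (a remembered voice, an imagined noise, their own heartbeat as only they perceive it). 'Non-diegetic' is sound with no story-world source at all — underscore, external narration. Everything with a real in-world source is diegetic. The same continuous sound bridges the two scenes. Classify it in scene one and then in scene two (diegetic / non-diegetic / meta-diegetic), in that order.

meta-diegetic, non-diegetic

Scene one: the music exists only inside Esperanza's mind; Sven can't hear it → meta-diegetic.
Scene two: it's detached from Esperanza entirely and plays over unrelated images with no in-world source — conventional underscore → non-diegetic.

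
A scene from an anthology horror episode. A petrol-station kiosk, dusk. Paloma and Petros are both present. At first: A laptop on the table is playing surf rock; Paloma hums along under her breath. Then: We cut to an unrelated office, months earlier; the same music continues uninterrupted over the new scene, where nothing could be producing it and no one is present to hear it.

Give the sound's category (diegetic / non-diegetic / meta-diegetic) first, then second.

diegetic, non-diegetic

First: a laptop is a real in-scene source and Paloma reacts to it → diegetic.
Second: there is no longer any in-world source and no one can hear it — it has become underscore → non-diegetic.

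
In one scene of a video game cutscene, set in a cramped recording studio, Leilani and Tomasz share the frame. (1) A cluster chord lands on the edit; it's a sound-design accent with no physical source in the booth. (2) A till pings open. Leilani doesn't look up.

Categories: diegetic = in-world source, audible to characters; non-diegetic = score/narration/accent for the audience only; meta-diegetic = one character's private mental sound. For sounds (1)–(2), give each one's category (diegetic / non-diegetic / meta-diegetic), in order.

non-diegetic, diegetic

(1) nothing in the scene produces it; it's an accent added for the audience → non-diegetic.
(2) an in-world source (a till); characters could hear it → diegetic.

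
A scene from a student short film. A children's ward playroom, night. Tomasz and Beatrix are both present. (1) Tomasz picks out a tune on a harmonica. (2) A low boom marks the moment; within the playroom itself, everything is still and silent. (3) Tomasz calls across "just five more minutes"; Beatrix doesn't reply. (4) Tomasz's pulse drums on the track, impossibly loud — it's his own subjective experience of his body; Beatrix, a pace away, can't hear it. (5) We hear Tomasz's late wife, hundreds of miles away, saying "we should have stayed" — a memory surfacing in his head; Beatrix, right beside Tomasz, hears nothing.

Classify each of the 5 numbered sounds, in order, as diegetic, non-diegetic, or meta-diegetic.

Sound (1): a character is playing a harmonica on screen, so diegetic.
(2) nothing in the scene produces it; it's an accent added for the audience → non-diegetic.
(3) on-screen dialogue — Tomasz speaks and Beatrix is there to hear → diegetic.
Sound (4): a subjective body sound — Tomasz's private perception, inaudible to Beatrix, so meta-diegetic.
(5) the voice is a memory playing only inside Tomasz's mind; Beatrix can't hear it → meta-diegetic.

diegetic, non-diegetic, diegetic, meta-diegetic, meta-diegetic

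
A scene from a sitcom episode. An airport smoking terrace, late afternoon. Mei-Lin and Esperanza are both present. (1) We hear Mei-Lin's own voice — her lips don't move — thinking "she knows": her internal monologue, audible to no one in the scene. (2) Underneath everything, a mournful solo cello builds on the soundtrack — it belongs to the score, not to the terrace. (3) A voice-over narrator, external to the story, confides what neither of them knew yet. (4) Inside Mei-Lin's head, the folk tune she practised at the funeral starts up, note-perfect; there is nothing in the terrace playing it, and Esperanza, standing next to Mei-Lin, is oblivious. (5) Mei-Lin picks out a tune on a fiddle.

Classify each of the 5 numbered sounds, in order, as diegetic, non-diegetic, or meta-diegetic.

(1) internal monologue — inside Mei-Lin's mind, not spoken into the scene → meta-diegetic.
(2) is non-diegetic: nothing in the terrace produces it and the characters don't hear it — pure soundtrack.
(3) is non-diegetic: the narrator exists outside the story world, addressing only the audience.
Sound (4): it lives in Mei-Lin's subjectivity, not in the terrace, so meta-diegetic.
(5) the instrument and the performer are both in the scene → diegetic.

meta-diegetic, non-diegetic, non-diegetic, meta-diegetic, diegetic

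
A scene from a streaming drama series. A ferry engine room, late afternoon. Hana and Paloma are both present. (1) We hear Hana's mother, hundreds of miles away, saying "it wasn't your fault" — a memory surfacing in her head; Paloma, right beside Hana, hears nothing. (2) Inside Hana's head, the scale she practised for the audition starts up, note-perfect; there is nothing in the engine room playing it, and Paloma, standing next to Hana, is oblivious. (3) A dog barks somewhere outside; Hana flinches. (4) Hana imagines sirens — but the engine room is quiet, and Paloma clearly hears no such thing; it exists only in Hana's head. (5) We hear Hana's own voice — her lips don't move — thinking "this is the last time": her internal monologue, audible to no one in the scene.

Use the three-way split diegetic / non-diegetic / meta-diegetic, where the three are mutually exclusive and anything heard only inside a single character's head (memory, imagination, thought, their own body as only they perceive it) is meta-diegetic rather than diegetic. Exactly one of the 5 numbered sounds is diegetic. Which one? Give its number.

3

(1) it's Hana's recollection rendered as sound; the other character can't hear it → meta-diegetic.
(2) the music is a memory playing inside Hana's mind alone; no real-world source, Paloma can't hear it → meta-diegetic.
(3) an in-world source (a dog); characters could hear it → diegetic.
Sound (4): subjective to Hana: the engine room is silent and Paloma hears nothing, so meta-diegetic.
(5) it's Hana's unspoken thought, heard only by the audience via her subjectivity → meta-diegetic.
Only (3) is diegetic.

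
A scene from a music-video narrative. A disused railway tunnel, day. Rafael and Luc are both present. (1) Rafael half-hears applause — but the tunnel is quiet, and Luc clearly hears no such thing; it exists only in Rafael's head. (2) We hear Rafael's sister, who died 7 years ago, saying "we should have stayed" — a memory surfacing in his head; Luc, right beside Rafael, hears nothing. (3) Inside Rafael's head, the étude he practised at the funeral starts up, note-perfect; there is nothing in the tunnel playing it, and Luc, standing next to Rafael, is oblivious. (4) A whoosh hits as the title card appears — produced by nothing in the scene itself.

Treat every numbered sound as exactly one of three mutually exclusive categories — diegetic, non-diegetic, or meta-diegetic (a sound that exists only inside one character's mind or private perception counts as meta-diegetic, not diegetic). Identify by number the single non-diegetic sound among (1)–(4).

(1) is meta-diegetic: the sound is imagined by Rafael; nothing in the story world is producing it and Luc can't hear it.
Sound (2): a remembered line, private to Rafael — not present in the room, not audible to Luc, so meta-diegetic.
(3) the music is a memory playing inside Rafael's mind alone; no real-world source, Luc can't hear it → meta-diegetic.
Sound (4): it's a sound-design accent with no in-world source; no one in the scene can hear it, so non-diegetic.
Only (4) is non-diegetic.

4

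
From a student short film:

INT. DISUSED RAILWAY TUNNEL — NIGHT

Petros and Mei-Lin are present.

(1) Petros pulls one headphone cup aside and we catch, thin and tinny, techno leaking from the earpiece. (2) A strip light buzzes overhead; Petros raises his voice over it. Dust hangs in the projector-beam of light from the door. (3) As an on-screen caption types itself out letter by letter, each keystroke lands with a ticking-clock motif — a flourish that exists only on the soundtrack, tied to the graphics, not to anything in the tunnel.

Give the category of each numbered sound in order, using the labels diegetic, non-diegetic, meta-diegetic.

(1) it's leaking from a physical pair of headphones in the scene → diegetic.
Sound (2): it's the actual ambient sound of the location, so diegetic.
Sound (3): it accompanies on-screen graphics, not anything inside the story world, so non-diegetic.

diegetic, diegetic, non-diegetic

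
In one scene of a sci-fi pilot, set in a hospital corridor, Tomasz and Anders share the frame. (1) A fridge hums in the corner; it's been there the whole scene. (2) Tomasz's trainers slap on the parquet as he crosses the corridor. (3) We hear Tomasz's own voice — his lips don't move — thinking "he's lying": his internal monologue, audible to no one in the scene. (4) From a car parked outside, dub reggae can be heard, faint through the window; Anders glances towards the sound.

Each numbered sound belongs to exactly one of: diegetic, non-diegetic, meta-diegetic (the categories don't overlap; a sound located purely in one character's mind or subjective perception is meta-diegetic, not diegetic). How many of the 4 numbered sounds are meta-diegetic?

(1) it's the actual ambient sound of the location → diegetic.
(2) is diegetic: Tomasz's footsteps are produced in the story world.
(3) is meta-diegetic: internal monologue — inside Tomasz's mind, not spoken into the scene.
(4) off-screen diegetic: the source is out of frame but still in the story's space → diegetic.
So 1 of the 4 is meta-diegetic: (3).

1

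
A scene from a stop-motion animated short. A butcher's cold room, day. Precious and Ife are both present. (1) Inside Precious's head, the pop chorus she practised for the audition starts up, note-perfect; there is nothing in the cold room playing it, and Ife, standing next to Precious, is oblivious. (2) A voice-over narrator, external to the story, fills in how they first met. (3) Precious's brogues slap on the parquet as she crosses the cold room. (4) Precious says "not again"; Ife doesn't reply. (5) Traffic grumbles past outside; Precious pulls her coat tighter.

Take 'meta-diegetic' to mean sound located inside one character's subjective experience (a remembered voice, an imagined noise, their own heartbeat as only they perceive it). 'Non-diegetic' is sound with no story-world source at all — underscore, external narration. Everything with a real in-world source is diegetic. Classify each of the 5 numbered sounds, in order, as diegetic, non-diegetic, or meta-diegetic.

Sound (1): the music is a memory playing inside Precious's mind alone; no real-world source, Ife can't hear it, so meta-diegetic.
Sound (2): the narrator exists outside the story world, addressing only the audience, so non-diegetic.
(3) it's the physical sound of Precious moving in the space → diegetic.
(4) Precious is a character speaking aloud in the scene → diegetic.
(5) is diegetic: ambient/room sound belonging to the story's physical space.

meta-diegetic, non-diegetic, diegetic, diegetic, diegetic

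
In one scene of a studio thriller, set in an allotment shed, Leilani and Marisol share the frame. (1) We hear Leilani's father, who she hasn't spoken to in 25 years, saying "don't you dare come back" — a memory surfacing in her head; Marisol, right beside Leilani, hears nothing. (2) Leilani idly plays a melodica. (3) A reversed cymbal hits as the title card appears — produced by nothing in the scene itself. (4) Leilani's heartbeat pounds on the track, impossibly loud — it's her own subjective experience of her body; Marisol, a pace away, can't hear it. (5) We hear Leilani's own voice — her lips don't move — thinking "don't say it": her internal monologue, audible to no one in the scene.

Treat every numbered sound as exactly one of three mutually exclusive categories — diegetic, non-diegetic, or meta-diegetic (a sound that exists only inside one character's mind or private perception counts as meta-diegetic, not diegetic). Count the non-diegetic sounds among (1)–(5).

Sound (1): a remembered line, private to Leilani — not present in the room, not audible to Marisol, so meta-diegetic.
(2) is diegetic: Leilani is producing the music live, in the story world.
(3) an editorial stinger — it belongs to the cut, not the story world → non-diegetic.
Sound (4): it's Leilani's internal bodily sensation rendered as sound; only Leilani 'hears' it, so meta-diegetic.
Sound (5): it's Leilani's unspoken thought, heard only by the audience via her subjectivity, so meta-diegetic.
Non-diegetic: (3) — that's 1.

1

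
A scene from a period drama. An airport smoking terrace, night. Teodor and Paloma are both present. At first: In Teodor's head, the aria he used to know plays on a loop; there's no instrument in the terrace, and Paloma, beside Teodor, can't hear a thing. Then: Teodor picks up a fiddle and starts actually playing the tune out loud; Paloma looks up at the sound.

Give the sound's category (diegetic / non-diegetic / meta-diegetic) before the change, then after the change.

meta-diegetic, diegetic

Before the change: the tune exists only as Teodor's private memory; Paloma can't hear it → meta-diegetic.
After the change: Teodor is now producing it live on a fiddle, in the room, and Paloma hears it → diegetic.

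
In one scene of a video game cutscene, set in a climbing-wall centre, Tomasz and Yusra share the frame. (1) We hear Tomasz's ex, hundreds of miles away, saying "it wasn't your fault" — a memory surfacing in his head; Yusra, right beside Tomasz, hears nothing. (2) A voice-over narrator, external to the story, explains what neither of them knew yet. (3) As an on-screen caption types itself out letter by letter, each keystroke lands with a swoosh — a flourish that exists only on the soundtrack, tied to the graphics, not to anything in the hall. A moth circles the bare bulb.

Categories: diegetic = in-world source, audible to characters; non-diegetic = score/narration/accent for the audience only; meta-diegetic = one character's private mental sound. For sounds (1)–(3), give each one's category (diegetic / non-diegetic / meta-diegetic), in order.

meta-diegetic, non-diegetic, non-diegetic

Sound (1): it's Tomasz's recollection rendered as sound; the other character can't hear it, so meta-diegetic.
(2) the narrator exists outside the story world, addressing only the audience → non-diegetic.
(3) is non-diegetic: it accompanies on-screen graphics, not anything inside the story world.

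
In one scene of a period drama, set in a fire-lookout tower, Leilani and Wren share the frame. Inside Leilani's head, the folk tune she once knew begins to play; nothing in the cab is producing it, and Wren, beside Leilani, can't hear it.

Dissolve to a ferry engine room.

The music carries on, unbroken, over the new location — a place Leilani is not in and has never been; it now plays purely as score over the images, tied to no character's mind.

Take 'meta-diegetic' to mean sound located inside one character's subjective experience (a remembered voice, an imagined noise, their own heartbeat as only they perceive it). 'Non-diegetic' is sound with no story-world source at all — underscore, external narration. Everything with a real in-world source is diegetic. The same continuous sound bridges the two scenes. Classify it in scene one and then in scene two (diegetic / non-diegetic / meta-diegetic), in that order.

meta-diegetic, non-diegetic

Scene one: the music exists only inside Leilani's mind; Wren can't hear it → meta-diegetic.
Scene two: it's detached from Leilani entirely and plays over unrelated images with no in-world source — conventional underscore → non-diegetic.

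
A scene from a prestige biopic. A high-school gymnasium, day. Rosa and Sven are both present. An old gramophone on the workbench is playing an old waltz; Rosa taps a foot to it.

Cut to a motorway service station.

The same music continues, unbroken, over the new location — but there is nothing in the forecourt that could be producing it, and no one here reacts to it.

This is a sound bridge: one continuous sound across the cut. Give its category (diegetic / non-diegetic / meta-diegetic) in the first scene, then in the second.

Scene one: an old gramophone is an on-screen source and Rosa reacts to it → diegetic.
Scene two: there is no source in the forecourt and no one hears it — it's now underscore → non-diegetic.

diegetic, non-diegetic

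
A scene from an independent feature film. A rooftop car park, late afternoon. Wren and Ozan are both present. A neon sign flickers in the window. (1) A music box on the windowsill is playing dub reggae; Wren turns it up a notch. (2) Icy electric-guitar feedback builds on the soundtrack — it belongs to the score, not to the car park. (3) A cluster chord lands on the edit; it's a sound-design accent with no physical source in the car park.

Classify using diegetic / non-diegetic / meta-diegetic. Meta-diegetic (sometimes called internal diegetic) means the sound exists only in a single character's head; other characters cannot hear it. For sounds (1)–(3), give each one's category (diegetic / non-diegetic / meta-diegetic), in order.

(1) is diegetic: the music comes from an on-screen device that Wren responds to.
Sound (2): nothing in the car park produces it and the characters don't hear it — pure soundtrack, so non-diegetic.
(3) an editorial stinger — it belongs to the cut, not the story world → non-diegetic.

diegetic, non-diegetic, non-diegetic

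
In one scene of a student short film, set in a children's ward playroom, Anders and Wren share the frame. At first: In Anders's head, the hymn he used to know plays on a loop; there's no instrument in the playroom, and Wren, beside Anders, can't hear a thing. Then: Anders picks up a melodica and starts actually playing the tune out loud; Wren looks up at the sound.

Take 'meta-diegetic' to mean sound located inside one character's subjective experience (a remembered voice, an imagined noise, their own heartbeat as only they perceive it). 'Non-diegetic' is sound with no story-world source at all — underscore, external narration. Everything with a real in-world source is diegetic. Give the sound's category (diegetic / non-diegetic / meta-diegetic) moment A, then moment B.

meta-diegetic, diegetic

Moment A: the tune exists only as Anders's private memory; Wren can't hear it → meta-diegetic.
Moment B: Anders is now producing it live on a melodica, in the room, and Wren hears it → diegetic.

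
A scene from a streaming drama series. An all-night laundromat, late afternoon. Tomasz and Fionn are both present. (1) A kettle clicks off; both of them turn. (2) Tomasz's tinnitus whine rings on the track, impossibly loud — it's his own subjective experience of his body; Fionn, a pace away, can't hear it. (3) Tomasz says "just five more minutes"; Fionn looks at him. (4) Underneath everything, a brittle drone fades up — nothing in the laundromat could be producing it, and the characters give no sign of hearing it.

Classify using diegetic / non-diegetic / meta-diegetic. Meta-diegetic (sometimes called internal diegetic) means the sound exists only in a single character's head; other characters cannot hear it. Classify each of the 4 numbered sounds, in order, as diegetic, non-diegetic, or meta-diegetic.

diegetic, meta-diegetic, diegetic, non-diegetic

Sound (1): an in-world source (a kettle); characters could hear it, so diegetic.
(2) is meta-diegetic: it's Tomasz's internal bodily sensation rendered as sound; only Tomasz 'hears' it.
(3) is diegetic: Tomasz is a character speaking aloud in the scene.
Sound (4): score with no on-screen or off-screen source; it exists for the audience alone, so non-diegetic.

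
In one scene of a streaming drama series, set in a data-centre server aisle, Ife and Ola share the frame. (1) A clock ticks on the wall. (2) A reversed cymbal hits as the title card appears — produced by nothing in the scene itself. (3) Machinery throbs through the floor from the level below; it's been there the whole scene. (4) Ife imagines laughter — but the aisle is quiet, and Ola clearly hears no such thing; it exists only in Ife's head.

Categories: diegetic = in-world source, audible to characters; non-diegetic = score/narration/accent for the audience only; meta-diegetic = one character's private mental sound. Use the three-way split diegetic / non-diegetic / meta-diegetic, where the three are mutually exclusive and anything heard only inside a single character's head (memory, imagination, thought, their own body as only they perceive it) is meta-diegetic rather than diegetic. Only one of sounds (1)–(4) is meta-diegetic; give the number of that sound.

4

Sound (1): an in-world source (a clock); characters could hear it, so diegetic.
Sound (2): an editorial stinger — it belongs to the cut, not the story world, so non-diegetic.
(3) is diegetic: ambient/room sound belonging to the story's physical space.
(4) is meta-diegetic: subjective to Ife: the aisle is silent and Ola hears nothing.
Only (4) is meta-diegetic.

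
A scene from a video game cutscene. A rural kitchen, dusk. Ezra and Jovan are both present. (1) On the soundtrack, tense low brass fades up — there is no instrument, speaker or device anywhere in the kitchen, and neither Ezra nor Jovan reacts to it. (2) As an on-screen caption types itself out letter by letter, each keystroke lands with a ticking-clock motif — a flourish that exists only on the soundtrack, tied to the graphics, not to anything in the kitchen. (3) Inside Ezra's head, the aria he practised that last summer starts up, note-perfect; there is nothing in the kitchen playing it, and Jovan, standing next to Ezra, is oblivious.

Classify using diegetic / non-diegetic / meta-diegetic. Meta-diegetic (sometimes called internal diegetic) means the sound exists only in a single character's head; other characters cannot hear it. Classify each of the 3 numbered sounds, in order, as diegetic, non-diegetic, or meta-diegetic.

Sound (1): score with no on-screen or off-screen source; it exists for the audience alone, so non-diegetic.
(2) is non-diegetic: sound married to a title/caption — outside the diegesis by definition.
Sound (3): it lives in Ezra's subjectivity, not in the kitchen, so meta-diegetic.

non-diegetic, non-diegetic, meta-diegetic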